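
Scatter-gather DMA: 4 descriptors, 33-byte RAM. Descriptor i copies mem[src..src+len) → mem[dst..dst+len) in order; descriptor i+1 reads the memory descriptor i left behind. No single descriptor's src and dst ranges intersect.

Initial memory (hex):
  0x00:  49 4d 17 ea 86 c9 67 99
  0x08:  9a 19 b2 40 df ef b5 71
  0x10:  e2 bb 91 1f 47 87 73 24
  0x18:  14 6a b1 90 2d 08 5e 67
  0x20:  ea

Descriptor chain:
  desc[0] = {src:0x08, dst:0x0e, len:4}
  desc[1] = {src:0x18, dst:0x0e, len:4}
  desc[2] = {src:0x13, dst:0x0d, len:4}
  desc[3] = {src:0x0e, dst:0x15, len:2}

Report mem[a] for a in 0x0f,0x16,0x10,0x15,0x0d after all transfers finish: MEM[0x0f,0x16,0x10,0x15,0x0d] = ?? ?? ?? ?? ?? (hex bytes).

D0: mem[0x0e..0x11] <- [9a 19 b2 40]
D1: mem[0x0e..0x11] <- [14 6a b1 90]
D2: mem[0x0d..0x10] <- [1f 47 87 73]
D3: mem[0x15..0x16] <- [47 87]
query mem[0x0f]=0x87, mem[0x16]=0x87, mem[0x10]=0x73, mem[0x15]=0x47, mem[0x0d]=0x1f

MEM[0x0f,0x16,0x10,0x15,0x0d] = 87 87 73 47 1f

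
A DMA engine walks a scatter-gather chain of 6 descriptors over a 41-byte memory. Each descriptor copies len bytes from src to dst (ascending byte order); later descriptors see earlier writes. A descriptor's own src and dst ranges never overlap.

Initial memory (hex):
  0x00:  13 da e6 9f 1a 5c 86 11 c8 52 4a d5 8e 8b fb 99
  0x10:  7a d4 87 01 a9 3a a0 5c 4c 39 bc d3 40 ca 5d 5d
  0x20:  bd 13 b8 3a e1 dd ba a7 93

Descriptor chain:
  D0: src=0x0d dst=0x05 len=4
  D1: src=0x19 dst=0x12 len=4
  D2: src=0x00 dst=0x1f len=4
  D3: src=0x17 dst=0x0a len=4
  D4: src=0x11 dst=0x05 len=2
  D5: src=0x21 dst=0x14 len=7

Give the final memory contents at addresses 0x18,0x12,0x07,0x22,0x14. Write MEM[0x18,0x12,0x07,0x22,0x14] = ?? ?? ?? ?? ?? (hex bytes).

[0] 0x0d->0x05 len=4 : 8b fb 99 7a
[1] 0x19->0x12 len=4 : 39 bc d3 40
[2] 0x00->0x1f len=4 : 13 da e6 9f
[3] 0x17->0x0a len=4 : 5c 4c 39 bc
[4] 0x11->0x05 len=2 : d4 39
[5] 0x21->0x14 len=7 : e6 9f 3a e1 dd ba a7
query mem[0x18]=0xdd, mem[0x12]=0x39, mem[0x07]=0x99, mem[0x22]=0x9f, mem[0x14]=0xe6

MEM[0x18,0x12,0x07,0x22,0x14] = dd 39 99 9f e6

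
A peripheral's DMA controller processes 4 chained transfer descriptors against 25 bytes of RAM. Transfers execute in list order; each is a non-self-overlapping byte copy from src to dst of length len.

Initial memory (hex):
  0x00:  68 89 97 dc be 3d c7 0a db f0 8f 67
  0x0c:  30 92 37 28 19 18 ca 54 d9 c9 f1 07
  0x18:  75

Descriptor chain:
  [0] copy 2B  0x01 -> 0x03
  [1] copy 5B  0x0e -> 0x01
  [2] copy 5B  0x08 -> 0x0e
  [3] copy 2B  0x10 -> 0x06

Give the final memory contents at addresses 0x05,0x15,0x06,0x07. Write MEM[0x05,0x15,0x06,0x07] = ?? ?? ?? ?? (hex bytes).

MEM[0x05,0x15,0x06,0x07] = ca c9 8f 67

  after D0: wrote 2B at 0x03 = 8997
  after D1: wrote 5B at 0x01 = 37281918ca
  after D2: wrote 5B at 0x0e = dbf08f6730
  after D3: wrote 2B at 0x06 = 8f67
query mem[0x05]=0xca, mem[0x15]=0xc9, mem[0x06]=0x8f, mem[0x07]=0x67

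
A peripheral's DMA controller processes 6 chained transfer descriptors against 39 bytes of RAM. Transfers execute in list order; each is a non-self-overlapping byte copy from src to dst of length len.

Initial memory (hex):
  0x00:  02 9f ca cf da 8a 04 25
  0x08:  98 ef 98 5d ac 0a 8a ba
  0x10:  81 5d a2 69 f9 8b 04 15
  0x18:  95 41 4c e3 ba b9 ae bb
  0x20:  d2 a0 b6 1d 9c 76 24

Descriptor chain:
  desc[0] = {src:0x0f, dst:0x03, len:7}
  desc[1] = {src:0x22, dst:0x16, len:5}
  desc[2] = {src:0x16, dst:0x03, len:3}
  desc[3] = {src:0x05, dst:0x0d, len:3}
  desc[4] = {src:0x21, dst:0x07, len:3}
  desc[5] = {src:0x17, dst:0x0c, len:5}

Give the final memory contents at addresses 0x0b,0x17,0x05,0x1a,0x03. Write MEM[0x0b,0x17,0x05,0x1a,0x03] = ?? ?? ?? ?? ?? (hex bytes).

[0] 0x0f->0x03 len=7 : ba 81 5d a2 69 f9 8b
[1] 0x22->0x16 len=5 : b6 1d 9c 76 24
[2] 0x16->0x03 len=3 : b6 1d 9c
[3] 0x05->0x0d len=3 : 9c a2 69
[4] 0x21->0x07 len=3 : a0 b6 1d
[5] 0x17->0x0c len=5 : 1d 9c 76 24 e3
query mem[0x0b]=0x5d, mem[0x17]=0x1d, mem[0x05]=0x9c, mem[0x1a]=0x24, mem[0x03]=0xb6

MEM[0x0b,0x17,0x05,0x1a,0x03] = 5d 1d 9c 24 b6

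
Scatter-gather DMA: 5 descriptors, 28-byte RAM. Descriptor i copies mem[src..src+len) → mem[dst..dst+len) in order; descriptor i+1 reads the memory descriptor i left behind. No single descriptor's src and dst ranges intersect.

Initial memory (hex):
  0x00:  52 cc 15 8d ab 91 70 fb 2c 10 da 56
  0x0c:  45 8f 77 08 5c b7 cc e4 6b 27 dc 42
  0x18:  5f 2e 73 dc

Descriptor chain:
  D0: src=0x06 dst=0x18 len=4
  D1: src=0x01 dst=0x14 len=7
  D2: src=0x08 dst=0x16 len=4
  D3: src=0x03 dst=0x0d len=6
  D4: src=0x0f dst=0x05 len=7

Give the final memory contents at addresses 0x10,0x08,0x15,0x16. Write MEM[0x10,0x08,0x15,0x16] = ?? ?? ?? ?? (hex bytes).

MEM[0x10,0x08,0x15,0x16] = 70 2c 15 2c

[0] 0x06->0x18 len=4 : 70 fb 2c 10
[1] 0x01->0x14 len=7 : cc 15 8d ab 91 70 fb
[2] 0x08->0x16 len=4 : 2c 10 da 56
[3] 0x03->0x0d len=6 : 8d ab 91 70 fb 2c
[4] 0x0f->0x05 len=7 : 91 70 fb 2c e4 cc 15
query mem[0x10]=0x70, mem[0x08]=0x2c, mem[0x15]=0x15, mem[0x16]=0x2c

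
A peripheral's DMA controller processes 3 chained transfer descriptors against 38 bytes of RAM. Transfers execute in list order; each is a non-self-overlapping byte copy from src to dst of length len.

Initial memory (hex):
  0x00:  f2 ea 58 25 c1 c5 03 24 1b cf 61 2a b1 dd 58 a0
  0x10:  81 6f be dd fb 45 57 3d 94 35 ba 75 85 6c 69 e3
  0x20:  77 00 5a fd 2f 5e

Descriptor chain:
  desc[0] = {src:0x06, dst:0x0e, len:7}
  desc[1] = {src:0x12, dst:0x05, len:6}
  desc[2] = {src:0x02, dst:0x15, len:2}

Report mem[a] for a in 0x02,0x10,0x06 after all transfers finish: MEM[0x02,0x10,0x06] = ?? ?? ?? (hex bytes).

D0: mem[0x0e..0x14] <- [03 24 1b cf 61 2a b1]
D1: mem[0x05..0x0a] <- [61 2a b1 45 57 3d]
D2: mem[0x15..0x16] <- [58 25]
query mem[0x02]=0x58, mem[0x10]=0x1b, mem[0x06]=0x2a

MEM[0x02,0x10,0x06] = 58 1b 2a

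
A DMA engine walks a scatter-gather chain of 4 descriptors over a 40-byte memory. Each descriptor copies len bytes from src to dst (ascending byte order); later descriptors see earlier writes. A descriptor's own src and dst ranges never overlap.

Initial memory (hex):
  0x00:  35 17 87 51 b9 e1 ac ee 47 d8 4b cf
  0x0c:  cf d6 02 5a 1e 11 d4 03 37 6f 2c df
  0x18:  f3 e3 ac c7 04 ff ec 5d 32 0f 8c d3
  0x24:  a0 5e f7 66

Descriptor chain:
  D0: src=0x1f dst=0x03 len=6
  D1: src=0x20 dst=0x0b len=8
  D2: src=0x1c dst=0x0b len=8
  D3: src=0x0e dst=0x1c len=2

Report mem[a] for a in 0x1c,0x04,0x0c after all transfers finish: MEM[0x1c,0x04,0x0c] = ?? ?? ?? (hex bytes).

MEM[0x1c,0x04,0x0c] = 5d 32 ff

[0] 0x1f->0x03 len=6 : 5d 32 0f 8c d3 a0
[1] 0x20->0x0b len=8 : 32 0f 8c d3 a0 5e f7 66
[2] 0x1c->0x0b len=8 : 04 ff ec 5d 32 0f 8c d3
[3] 0x0e->0x1c len=2 : 5d 32
query mem[0x1c]=0x5d, mem[0x04]=0x32, mem[0x0c]=0xff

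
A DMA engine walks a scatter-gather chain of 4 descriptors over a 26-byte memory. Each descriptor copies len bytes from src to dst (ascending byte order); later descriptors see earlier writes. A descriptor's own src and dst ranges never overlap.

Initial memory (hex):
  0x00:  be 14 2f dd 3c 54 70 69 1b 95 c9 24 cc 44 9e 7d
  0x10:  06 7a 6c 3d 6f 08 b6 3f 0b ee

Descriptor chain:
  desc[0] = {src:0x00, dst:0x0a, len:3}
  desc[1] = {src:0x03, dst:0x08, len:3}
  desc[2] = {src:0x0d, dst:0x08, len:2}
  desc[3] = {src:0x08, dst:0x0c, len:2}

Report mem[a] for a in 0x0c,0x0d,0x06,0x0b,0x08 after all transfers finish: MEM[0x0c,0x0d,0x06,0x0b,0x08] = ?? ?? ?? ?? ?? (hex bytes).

#0 dst[0x0a+3] := {0xbe,0x14,0x2f}
#1 dst[0x08+3] := {0xdd,0x3c,0x54}
#2 dst[0x08+2] := {0x44,0x9e}
#3 dst[0x0c+2] := {0x44,0x9e}
query mem[0x0c]=0x44, mem[0x0d]=0x9e, mem[0x06]=0x70, mem[0x0b]=0x14, mem[0x08]=0x44

MEM[0x0c,0x0d,0x06,0x0b,0x08] = 44 9e 70 14 44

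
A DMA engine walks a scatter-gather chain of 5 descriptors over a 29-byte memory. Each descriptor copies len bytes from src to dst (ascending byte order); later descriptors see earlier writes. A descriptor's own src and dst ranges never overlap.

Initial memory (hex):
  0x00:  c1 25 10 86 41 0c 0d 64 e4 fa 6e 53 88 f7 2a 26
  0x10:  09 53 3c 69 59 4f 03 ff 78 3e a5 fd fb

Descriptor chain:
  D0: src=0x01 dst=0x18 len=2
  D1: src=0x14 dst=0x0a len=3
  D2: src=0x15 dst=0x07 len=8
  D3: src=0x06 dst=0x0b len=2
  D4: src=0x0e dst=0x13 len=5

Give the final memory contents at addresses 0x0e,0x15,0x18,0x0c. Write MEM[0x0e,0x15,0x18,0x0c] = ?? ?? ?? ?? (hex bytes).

[0] 0x01->0x18 len=2 : 25 10
[1] 0x14->0x0a len=3 : 59 4f 03
[2] 0x15->0x07 len=8 : 4f 03 ff 25 10 a5 fd fb
[3] 0x06->0x0b len=2 : 0d 4f
[4] 0x0e->0x13 len=5 : fb 26 09 53 3c
query mem[0x0e]=0xfb, mem[0x15]=0x09, mem[0x18]=0x25, mem[0x0c]=0x4f

MEM[0x0e,0x15,0x18,0x0c] = fb 09 25 4f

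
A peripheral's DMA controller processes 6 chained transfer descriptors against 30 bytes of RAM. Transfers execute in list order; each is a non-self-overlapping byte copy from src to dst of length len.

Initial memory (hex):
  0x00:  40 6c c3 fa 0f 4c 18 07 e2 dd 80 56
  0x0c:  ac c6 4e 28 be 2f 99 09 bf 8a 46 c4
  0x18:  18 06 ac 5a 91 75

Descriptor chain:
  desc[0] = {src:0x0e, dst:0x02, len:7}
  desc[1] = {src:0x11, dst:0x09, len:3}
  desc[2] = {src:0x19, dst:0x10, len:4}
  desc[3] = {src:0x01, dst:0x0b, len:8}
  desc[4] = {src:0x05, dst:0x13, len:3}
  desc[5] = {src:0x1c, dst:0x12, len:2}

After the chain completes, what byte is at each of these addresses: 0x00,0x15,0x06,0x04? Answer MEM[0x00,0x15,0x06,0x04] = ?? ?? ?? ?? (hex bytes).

D0: mem[0x02..0x08] <- [4e 28 be 2f 99 09 bf]
D1: mem[0x09..0x0b] <- [2f 99 09]
D2: mem[0x10..0x13] <- [06 ac 5a 91]
D3: mem[0x0b..0x12] <- [6c 4e 28 be 2f 99 09 bf]
D4: mem[0x13..0x15] <- [2f 99 09]
D5: mem[0x12..0x13] <- [91 75]
query mem[0x00]=0x40, mem[0x15]=0x09, mem[0x06]=0x99, mem[0x04]=0xbe

MEM[0x00,0x15,0x06,0x04] = 40 09 99 be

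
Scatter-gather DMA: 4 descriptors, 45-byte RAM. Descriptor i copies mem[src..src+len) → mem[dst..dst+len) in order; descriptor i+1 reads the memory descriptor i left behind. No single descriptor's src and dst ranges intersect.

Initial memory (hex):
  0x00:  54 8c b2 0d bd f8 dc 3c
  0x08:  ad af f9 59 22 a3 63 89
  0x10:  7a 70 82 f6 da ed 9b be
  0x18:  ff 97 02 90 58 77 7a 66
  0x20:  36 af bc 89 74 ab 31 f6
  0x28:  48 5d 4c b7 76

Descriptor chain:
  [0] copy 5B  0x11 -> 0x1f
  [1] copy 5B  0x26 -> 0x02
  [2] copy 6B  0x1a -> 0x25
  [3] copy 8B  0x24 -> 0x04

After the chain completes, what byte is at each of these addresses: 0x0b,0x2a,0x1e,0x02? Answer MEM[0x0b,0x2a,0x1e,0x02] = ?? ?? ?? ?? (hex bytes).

MEM[0x0b,0x2a,0x1e,0x02] = b7 70 7a 31

  after D0: wrote 5B at 0x1f = 7082f6daed
  after D1: wrote 5B at 0x02 = 31f6485d4c
  after D2: wrote 6B at 0x25 = 029058777a70
  after D3: wrote 8B at 0x04 = 74029058777a70b7
query mem[0x0b]=0xb7, mem[0x2a]=0x70, mem[0x1e]=0x7a, mem[0x02]=0x31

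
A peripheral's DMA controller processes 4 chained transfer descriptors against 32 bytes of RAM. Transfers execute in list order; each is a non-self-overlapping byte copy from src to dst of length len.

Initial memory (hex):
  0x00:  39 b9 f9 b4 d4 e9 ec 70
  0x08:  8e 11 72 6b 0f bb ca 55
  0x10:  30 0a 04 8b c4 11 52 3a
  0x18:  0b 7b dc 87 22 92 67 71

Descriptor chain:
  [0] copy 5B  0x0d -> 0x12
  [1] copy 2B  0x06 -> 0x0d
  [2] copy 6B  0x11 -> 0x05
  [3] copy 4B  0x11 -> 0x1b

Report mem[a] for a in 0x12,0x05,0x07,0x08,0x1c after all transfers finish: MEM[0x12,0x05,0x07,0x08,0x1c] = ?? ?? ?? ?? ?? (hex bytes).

MEM[0x12,0x05,0x07,0x08,0x1c] = bb 0a ca 55 bb

  after D0: wrote 5B at 0x12 = bbca55300a
  after D1: wrote 2B at 0x0d = ec70
  after D2: wrote 6B at 0x05 = 0abbca55300a
  after D3: wrote 4B at 0x1b = 0abbca55
query mem[0x12]=0xbb, mem[0x05]=0x0a, mem[0x07]=0xca, mem[0x08]=0x55, mem[0x1c]=0xbb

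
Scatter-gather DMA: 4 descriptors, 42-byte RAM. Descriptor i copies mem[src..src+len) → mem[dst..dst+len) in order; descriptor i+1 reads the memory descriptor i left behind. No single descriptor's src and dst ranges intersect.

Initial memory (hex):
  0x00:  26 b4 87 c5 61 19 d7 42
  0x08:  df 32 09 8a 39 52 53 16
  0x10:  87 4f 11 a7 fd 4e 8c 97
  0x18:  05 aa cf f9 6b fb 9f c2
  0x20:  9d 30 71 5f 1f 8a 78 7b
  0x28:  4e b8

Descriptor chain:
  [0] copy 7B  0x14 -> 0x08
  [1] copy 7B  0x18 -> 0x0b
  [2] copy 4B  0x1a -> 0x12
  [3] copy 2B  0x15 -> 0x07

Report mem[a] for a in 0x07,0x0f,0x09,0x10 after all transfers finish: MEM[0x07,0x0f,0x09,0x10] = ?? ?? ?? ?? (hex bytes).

MEM[0x07,0x0f,0x09,0x10] = fb 6b 4e fb

  after D0: wrote 7B at 0x08 = fd4e8c9705aacf
  after D1: wrote 7B at 0x0b = 05aacff96bfb9f
  after D2: wrote 4B at 0x12 = cff96bfb
  after D3: wrote 2B at 0x07 = fb8c
query mem[0x07]=0xfb, mem[0x0f]=0x6b, mem[0x09]=0x4e, mem[0x10]=0xfb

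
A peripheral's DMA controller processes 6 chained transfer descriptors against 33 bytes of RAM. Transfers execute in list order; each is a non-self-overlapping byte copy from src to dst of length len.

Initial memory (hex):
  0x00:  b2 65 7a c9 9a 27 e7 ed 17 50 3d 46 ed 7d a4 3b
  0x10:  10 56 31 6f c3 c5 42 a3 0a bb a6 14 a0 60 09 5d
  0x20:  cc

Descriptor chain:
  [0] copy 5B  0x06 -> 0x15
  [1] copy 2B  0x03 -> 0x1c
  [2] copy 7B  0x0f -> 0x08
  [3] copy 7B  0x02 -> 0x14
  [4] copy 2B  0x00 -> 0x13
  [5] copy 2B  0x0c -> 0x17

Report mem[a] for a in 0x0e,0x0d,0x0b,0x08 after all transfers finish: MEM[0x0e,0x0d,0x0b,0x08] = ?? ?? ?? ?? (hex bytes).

#0 dst[0x15+5] := {0xe7,0xed,0x17,0x50,0x3d}
#1 dst[0x1c+2] := {0xc9,0x9a}
#2 dst[0x08+7] := {0x3b,0x10,0x56,0x31,0x6f,0xc3,0xe7}
#3 dst[0x14+7] := {0x7a,0xc9,0x9a,0x27,0xe7,0xed,0x3b}
#4 dst[0x13+2] := {0xb2,0x65}
#5 dst[0x17+2] := {0x6f,0xc3}
query mem[0x0e]=0xe7, mem[0x0d]=0xc3, mem[0x0b]=0x31, mem[0x08]=0x3b

MEM[0x0e,0x0d,0x0b,0x08] = e7 c3 31 3b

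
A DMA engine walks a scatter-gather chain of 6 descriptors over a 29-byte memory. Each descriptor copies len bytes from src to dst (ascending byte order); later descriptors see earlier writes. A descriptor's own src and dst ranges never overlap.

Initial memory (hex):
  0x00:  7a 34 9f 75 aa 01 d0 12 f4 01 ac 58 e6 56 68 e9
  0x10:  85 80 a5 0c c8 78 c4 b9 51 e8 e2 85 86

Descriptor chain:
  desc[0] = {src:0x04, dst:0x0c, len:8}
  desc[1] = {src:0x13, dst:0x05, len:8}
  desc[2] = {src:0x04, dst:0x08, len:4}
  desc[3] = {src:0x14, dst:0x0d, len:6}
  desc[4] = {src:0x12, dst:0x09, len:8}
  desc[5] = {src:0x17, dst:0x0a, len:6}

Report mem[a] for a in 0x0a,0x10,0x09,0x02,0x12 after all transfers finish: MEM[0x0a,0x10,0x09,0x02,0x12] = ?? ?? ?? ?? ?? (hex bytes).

MEM[0x0a,0x10,0x09,0x02,0x12] = b9 e8 e8 9f e8

  after D0: wrote 8B at 0x0c = aa01d012f401ac58
  after D1: wrote 8B at 0x05 = 58c878c4b951e8e2
  after D2: wrote 4B at 0x08 = aa58c878
  after D3: wrote 6B at 0x0d = c878c4b951e8
  after D4: wrote 8B at 0x09 = e858c878c4b951e8
  after D5: wrote 6B at 0x0a = b951e8e28586
query mem[0x0a]=0xb9, mem[0x10]=0xe8, mem[0x09]=0xe8, mem[0x02]=0x9f, mem[0x12]=0xe8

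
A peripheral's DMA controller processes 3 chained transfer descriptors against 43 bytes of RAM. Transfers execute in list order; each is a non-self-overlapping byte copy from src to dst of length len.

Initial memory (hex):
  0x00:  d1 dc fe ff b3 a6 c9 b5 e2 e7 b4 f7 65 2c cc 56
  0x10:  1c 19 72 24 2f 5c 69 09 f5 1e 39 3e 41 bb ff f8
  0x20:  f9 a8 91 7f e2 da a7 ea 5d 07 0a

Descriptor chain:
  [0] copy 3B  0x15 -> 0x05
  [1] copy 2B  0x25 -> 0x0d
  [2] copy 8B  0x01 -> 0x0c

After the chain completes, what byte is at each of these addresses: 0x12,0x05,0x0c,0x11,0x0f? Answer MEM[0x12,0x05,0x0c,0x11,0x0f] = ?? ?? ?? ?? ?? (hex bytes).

MEM[0x12,0x05,0x0c,0x11,0x0f] = 09 5c dc 69 b3

[0] 0x15->0x05 len=3 : 5c 69 09
[1] 0x25->0x0d len=2 : da a7
[2] 0x01->0x0c len=8 : dc fe ff b3 5c 69 09 e2
query mem[0x12]=0x09, mem[0x05]=0x5c, mem[0x0c]=0xdc, mem[0x11]=0x69, mem[0x0f]=0xb3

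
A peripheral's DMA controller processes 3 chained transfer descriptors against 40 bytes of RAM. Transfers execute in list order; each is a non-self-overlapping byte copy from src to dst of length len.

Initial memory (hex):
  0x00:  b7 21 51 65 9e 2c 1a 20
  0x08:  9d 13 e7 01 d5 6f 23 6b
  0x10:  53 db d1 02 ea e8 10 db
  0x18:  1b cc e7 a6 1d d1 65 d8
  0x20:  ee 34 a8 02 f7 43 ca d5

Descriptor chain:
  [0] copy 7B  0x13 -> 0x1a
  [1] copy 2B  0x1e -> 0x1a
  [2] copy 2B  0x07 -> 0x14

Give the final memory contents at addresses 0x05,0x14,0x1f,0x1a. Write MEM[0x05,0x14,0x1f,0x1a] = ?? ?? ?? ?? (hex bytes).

MEM[0x05,0x14,0x1f,0x1a] = 2c 20 1b db

D0: mem[0x1a..0x20] <- [02 ea e8 10 db 1b cc]
D1: mem[0x1a..0x1b] <- [db 1b]
D2: mem[0x14..0x15] <- [20 9d]
query mem[0x05]=0x2c, mem[0x14]=0x20, mem[0x1f]=0x1b, mem[0x1a]=0xdb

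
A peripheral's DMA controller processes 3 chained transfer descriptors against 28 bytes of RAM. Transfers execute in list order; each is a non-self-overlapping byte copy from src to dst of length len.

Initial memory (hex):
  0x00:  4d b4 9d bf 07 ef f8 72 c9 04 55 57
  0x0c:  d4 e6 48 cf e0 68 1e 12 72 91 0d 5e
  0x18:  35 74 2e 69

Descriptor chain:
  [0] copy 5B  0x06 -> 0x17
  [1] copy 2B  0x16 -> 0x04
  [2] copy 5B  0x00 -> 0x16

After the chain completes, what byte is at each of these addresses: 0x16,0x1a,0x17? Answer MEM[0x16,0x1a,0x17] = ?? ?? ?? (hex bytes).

  after D0: wrote 5B at 0x17 = f872c90455
  after D1: wrote 2B at 0x04 = 0df8
  after D2: wrote 5B at 0x16 = 4db49dbf0d
query mem[0x16]=0x4d, mem[0x1a]=0x0d, mem[0x17]=0xb4

MEM[0x16,0x1a,0x17] = 4d 0d b4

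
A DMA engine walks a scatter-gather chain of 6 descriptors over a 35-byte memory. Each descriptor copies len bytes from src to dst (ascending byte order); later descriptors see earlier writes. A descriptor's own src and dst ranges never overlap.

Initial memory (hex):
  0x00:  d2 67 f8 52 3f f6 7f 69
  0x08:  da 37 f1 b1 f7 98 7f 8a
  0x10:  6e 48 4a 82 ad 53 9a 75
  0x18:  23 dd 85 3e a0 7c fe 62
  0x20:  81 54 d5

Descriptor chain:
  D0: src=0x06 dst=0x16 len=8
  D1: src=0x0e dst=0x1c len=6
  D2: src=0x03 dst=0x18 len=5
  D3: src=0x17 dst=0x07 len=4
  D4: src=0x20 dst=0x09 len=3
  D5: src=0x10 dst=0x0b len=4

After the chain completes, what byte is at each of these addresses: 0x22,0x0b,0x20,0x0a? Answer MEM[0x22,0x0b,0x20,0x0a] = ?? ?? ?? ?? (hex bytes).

MEM[0x22,0x0b,0x20,0x0a] = d5 6e 4a 82

[0] 0x06->0x16 len=8 : 7f 69 da 37 f1 b1 f7 98
[1] 0x0e->0x1c len=6 : 7f 8a 6e 48 4a 82
[2] 0x03->0x18 len=5 : 52 3f f6 7f 69
[3] 0x17->0x07 len=4 : 69 52 3f f6
[4] 0x20->0x09 len=3 : 4a 82 d5
[5] 0x10->0x0b len=4 : 6e 48 4a 82
query mem[0x22]=0xd5, mem[0x0b]=0x6e, mem[0x20]=0x4a, mem[0x0a]=0x82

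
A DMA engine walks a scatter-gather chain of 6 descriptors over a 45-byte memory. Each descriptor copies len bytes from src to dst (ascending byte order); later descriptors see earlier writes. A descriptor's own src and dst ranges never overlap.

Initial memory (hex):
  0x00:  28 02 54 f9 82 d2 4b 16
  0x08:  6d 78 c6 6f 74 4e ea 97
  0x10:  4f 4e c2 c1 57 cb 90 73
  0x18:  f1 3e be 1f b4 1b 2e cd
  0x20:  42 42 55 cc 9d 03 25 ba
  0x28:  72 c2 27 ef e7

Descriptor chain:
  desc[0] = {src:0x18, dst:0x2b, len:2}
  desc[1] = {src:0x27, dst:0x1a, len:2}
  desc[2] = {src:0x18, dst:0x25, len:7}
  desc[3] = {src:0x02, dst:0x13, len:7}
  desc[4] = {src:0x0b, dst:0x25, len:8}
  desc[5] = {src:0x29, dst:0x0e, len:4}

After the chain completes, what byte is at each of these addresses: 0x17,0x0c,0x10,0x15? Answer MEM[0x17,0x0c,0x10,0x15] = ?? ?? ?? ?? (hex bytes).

MEM[0x17,0x0c,0x10,0x15] = 4b 74 4e 82

[0] 0x18->0x2b len=2 : f1 3e
[1] 0x27->0x1a len=2 : ba 72
[2] 0x18->0x25 len=7 : f1 3e ba 72 b4 1b 2e
[3] 0x02->0x13 len=7 : 54 f9 82 d2 4b 16 6d
[4] 0x0b->0x25 len=8 : 6f 74 4e ea 97 4f 4e c2
[5] 0x29->0x0e len=4 : 97 4f 4e c2
query mem[0x17]=0x4b, mem[0x0c]=0x74, mem[0x10]=0x4e, mem[0x15]=0x82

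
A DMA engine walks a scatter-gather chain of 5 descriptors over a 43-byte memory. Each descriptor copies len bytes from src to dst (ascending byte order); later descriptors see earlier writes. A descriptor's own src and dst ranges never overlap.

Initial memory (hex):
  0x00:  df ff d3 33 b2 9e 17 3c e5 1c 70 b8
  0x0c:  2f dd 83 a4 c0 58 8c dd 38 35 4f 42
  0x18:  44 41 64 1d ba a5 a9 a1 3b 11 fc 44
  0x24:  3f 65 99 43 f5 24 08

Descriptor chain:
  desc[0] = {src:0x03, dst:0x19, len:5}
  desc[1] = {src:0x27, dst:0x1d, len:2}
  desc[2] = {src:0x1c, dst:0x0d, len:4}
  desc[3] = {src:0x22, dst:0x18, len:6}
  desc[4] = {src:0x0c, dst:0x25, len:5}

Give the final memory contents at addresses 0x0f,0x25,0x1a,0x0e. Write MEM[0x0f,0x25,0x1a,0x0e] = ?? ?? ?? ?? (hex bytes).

[0] 0x03->0x19 len=5 : 33 b2 9e 17 3c
[1] 0x27->0x1d len=2 : 43 f5
[2] 0x1c->0x0d len=4 : 17 43 f5 a1
[3] 0x22->0x18 len=6 : fc 44 3f 65 99 43
[4] 0x0c->0x25 len=5 : 2f 17 43 f5 a1
query mem[0x0f]=0xf5, mem[0x25]=0x2f, mem[0x1a]=0x3f, mem[0x0e]=0x43

MEM[0x0f,0x25,0x1a,0x0e] = f5 2f 3f 43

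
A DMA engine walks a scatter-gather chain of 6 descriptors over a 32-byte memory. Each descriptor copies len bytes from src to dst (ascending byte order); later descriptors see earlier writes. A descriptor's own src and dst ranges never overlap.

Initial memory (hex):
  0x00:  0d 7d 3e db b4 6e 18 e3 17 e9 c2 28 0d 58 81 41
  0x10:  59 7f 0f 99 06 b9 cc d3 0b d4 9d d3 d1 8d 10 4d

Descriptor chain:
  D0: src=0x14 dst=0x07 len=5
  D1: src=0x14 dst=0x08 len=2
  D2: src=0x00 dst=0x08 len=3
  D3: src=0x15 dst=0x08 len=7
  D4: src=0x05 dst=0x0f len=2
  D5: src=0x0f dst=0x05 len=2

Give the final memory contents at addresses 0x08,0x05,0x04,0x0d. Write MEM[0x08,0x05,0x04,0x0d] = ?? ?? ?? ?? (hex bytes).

#0 dst[0x07+5] := {0x06,0xb9,0xcc,0xd3,0x0b}
#1 dst[0x08+2] := {0x06,0xb9}
#2 dst[0x08+3] := {0x0d,0x7d,0x3e}
#3 dst[0x08+7] := {0xb9,0xcc,0xd3,0x0b,0xd4,0x9d,0xd3}
#4 dst[0x0f+2] := {0x6e,0x18}
#5 dst[0x05+2] := {0x6e,0x18}
query mem[0x08]=0xb9, mem[0x05]=0x6e, mem[0x04]=0xb4, mem[0x0d]=0x9d

MEM[0x08,0x05,0x04,0x0d] = b9 6e b4 9d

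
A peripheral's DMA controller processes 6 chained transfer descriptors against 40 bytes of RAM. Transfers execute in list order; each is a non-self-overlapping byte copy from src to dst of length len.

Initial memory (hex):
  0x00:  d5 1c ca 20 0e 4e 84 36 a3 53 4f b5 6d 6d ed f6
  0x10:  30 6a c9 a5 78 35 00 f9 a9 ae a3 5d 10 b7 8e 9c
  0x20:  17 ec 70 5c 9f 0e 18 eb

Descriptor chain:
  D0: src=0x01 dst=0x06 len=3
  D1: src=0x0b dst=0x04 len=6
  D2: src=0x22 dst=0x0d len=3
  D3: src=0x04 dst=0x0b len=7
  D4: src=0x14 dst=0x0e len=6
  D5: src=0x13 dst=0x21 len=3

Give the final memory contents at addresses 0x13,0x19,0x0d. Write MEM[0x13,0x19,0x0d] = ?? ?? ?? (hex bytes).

[0] 0x01->0x06 len=3 : 1c ca 20
[1] 0x0b->0x04 len=6 : b5 6d 6d ed f6 30
[2] 0x22->0x0d len=3 : 70 5c 9f
[3] 0x04->0x0b len=7 : b5 6d 6d ed f6 30 4f
[4] 0x14->0x0e len=6 : 78 35 00 f9 a9 ae
[5] 0x13->0x21 len=3 : ae 78 35
query mem[0x13]=0xae, mem[0x19]=0xae, mem[0x0d]=0x6d

MEM[0x13,0x19,0x0d] = ae ae 6d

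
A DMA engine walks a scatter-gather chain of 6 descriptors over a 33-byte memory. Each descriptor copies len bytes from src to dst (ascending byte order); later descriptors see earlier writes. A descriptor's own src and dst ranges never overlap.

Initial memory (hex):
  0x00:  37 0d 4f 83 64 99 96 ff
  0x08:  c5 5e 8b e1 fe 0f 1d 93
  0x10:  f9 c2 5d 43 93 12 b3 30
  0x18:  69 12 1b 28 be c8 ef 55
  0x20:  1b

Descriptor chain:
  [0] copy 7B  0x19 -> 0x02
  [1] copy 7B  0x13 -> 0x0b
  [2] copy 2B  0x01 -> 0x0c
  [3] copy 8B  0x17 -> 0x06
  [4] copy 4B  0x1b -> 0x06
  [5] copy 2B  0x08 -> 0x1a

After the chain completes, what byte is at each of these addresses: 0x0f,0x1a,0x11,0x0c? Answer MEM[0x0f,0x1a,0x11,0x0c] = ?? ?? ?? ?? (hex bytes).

MEM[0x0f,0x1a,0x11,0x0c] = 30 c8 12 c8

[0] 0x19->0x02 len=7 : 12 1b 28 be c8 ef 55
[1] 0x13->0x0b len=7 : 43 93 12 b3 30 69 12
[2] 0x01->0x0c len=2 : 0d 12
[3] 0x17->0x06 len=8 : 30 69 12 1b 28 be c8 ef
[4] 0x1b->0x06 len=4 : 28 be c8 ef
[5] 0x08->0x1a len=2 : c8 ef
query mem[0x0f]=0x30, mem[0x1a]=0xc8, mem[0x11]=0x12, mem[0x0c]=0xc8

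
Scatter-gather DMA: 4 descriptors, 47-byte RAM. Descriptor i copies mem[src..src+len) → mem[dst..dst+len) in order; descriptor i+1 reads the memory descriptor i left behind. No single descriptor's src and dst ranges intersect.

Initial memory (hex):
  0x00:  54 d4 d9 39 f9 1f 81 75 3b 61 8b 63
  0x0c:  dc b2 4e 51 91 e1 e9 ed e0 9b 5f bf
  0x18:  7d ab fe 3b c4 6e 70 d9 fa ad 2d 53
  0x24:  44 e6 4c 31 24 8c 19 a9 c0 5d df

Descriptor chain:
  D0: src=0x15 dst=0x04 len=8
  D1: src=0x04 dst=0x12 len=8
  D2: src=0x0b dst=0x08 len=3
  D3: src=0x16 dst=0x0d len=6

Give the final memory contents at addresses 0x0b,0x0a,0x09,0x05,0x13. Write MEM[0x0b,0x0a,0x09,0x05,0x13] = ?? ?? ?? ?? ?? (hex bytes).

MEM[0x0b,0x0a,0x09,0x05,0x13] = c4 b2 dc 5f 5f

  after D0: wrote 8B at 0x04 = 9b5fbf7dabfe3bc4
  after D1: wrote 8B at 0x12 = 9b5fbf7dabfe3bc4
  after D2: wrote 3B at 0x08 = c4dcb2
  after D3: wrote 6B at 0x0d = abfe3bc4fe3b
query mem[0x0b]=0xc4, mem[0x0a]=0xb2, mem[0x09]=0xdc, mem[0x05]=0x5f, mem[0x13]=0x5f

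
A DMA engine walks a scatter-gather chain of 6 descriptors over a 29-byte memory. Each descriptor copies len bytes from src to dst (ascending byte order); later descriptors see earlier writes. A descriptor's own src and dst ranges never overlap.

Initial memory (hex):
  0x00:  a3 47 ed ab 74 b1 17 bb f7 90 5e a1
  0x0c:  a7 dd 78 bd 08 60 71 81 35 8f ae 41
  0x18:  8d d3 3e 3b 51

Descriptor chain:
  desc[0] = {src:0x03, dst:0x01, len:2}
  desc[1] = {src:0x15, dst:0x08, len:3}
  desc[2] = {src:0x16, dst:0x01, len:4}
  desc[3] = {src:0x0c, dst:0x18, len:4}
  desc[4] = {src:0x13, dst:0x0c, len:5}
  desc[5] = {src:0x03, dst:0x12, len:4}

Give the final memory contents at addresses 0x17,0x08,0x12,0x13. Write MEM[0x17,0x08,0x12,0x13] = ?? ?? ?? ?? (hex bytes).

D0: mem[0x01..0x02] <- [ab 74]
D1: mem[0x08..0x0a] <- [8f ae 41]
D2: mem[0x01..0x04] <- [ae 41 8d d3]
D3: mem[0x18..0x1b] <- [a7 dd 78 bd]
D4: mem[0x0c..0x10] <- [81 35 8f ae 41]
D5: mem[0x12..0x15] <- [8d d3 b1 17]
query mem[0x17]=0x41, mem[0x08]=0x8f, mem[0x12]=0x8d, mem[0x13]=0xd3

MEM[0x17,0x08,0x12,0x13] = 41 8f 8d d3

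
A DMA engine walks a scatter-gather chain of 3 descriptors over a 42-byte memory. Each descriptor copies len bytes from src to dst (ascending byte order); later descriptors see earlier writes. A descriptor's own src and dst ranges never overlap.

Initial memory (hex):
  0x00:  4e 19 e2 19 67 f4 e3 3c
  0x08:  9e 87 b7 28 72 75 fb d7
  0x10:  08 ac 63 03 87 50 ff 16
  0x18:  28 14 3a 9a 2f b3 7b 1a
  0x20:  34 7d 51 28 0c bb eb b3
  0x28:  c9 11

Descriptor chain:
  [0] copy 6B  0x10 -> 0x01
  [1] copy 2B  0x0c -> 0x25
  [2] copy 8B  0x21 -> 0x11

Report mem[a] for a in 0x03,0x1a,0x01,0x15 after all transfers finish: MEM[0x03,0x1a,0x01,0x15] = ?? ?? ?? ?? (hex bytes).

MEM[0x03,0x1a,0x01,0x15] = 63 3a 08 72

[0] 0x10->0x01 len=6 : 08 ac 63 03 87 50
[1] 0x0c->0x25 len=2 : 72 75
[2] 0x21->0x11 len=8 : 7d 51 28 0c 72 75 b3 c9
query mem[0x03]=0x63, mem[0x1a]=0x3a, mem[0x01]=0x08, mem[0x15]=0x72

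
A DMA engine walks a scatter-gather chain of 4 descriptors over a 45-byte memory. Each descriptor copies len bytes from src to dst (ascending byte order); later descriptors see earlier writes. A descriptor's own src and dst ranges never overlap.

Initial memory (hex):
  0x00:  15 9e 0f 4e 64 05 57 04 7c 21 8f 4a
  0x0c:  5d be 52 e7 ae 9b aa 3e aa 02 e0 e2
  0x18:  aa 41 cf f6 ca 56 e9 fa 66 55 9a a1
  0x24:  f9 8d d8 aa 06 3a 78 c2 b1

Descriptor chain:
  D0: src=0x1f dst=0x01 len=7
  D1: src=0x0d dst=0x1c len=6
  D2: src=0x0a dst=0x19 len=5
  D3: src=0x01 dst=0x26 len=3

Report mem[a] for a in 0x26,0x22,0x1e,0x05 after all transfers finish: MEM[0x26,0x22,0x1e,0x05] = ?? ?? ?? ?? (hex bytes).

#0 dst[0x01+7] := {0xfa,0x66,0x55,0x9a,0xa1,0xf9,0x8d}
#1 dst[0x1c+6] := {0xbe,0x52,0xe7,0xae,0x9b,0xaa}
#2 dst[0x19+5] := {0x8f,0x4a,0x5d,0xbe,0x52}
#3 dst[0x26+3] := {0xfa,0x66,0x55}
query mem[0x26]=0xfa, mem[0x22]=0x9a, mem[0x1e]=0xe7, mem[0x05]=0xa1

MEM[0x26,0x22,0x1e,0x05] = fa 9a e7 a1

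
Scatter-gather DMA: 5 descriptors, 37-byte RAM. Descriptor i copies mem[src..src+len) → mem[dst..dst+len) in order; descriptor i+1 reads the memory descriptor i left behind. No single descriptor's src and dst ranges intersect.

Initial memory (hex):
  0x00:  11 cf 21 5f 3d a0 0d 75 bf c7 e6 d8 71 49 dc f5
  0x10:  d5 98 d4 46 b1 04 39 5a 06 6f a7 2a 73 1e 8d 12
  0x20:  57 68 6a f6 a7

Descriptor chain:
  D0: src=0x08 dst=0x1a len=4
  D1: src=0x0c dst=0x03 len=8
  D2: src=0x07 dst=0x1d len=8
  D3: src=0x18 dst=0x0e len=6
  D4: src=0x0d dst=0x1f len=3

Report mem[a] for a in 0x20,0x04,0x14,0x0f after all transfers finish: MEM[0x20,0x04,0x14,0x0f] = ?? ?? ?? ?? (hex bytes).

D0: mem[0x1a..0x1d] <- [bf c7 e6 d8]
D1: mem[0x03..0x0a] <- [71 49 dc f5 d5 98 d4 46]
D2: mem[0x1d..0x24] <- [d5 98 d4 46 d8 71 49 dc]
D3: mem[0x0e..0x13] <- [06 6f bf c7 e6 d5]
D4: mem[0x1f..0x21] <- [49 06 6f]
query mem[0x20]=0x06, mem[0x04]=0x49, mem[0x14]=0xb1, mem[0x0f]=0x6f

MEM[0x20,0x04,0x14,0x0f] = 06 49 b1 6f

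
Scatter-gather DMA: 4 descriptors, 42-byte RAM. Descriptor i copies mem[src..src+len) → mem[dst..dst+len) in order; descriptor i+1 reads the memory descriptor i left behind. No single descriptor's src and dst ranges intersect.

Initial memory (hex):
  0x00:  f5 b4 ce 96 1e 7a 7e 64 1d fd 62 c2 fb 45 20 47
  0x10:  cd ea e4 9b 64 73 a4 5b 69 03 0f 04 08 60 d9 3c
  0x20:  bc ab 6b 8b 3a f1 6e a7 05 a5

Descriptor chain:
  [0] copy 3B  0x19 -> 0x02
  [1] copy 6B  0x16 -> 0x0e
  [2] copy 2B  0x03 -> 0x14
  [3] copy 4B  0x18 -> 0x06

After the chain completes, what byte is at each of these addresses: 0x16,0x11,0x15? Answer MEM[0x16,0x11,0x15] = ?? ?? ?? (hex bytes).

#0 dst[0x02+3] := {0x03,0x0f,0x04}
#1 dst[0x0e+6] := {0xa4,0x5b,0x69,0x03,0x0f,0x04}
#2 dst[0x14+2] := {0x0f,0x04}
#3 dst[0x06+4] := {0x69,0x03,0x0f,0x04}
query mem[0x16]=0xa4, mem[0x11]=0x03, mem[0x15]=0x04

MEM[0x16,0x11,0x15] = a4 03 04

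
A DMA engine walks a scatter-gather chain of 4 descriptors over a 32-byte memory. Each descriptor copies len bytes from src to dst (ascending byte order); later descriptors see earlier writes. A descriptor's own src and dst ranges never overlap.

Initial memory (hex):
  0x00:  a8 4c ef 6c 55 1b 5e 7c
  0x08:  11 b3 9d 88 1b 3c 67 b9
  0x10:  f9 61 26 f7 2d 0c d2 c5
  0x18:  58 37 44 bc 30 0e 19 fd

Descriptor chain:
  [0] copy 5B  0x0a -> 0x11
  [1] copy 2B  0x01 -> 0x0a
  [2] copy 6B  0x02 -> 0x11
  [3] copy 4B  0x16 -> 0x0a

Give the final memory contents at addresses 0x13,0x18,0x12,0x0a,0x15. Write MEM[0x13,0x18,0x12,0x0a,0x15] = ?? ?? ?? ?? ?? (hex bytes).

  after D0: wrote 5B at 0x11 = 9d881b3c67
  after D1: wrote 2B at 0x0a = 4cef
  after D2: wrote 6B at 0x11 = ef6c551b5e7c
  after D3: wrote 4B at 0x0a = 7cc55837
query mem[0x13]=0x55, mem[0x18]=0x58, mem[0x12]=0x6c, mem[0x0a]=0x7c, mem[0x15]=0x5e

MEM[0x13,0x18,0x12,0x0a,0x15] = 55 58 6c 7c 5e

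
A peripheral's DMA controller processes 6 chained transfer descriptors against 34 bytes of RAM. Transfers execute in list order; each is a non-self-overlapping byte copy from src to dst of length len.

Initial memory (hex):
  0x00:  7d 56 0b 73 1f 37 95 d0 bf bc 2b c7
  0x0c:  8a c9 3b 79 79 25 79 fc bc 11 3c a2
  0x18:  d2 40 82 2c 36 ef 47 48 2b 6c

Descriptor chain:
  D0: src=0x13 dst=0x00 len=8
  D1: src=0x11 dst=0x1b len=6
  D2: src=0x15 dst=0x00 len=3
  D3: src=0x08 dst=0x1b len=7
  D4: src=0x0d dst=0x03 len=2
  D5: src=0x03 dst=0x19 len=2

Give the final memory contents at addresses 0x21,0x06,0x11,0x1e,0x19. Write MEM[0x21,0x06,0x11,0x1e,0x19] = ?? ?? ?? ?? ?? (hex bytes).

  after D0: wrote 8B at 0x00 = fcbc113ca2d24082
  after D1: wrote 6B at 0x1b = 2579fcbc113c
  after D2: wrote 3B at 0x00 = 113ca2
  after D3: wrote 7B at 0x1b = bfbc2bc78ac93b
  after D4: wrote 2B at 0x03 = c93b
  after D5: wrote 2B at 0x19 = c93b
query mem[0x21]=0x3b, mem[0x06]=0x40, mem[0x11]=0x25, mem[0x1e]=0xc7, mem[0x19]=0xc9

MEM[0x21,0x06,0x11,0x1e,0x19] = 3b 40 25 c7 c9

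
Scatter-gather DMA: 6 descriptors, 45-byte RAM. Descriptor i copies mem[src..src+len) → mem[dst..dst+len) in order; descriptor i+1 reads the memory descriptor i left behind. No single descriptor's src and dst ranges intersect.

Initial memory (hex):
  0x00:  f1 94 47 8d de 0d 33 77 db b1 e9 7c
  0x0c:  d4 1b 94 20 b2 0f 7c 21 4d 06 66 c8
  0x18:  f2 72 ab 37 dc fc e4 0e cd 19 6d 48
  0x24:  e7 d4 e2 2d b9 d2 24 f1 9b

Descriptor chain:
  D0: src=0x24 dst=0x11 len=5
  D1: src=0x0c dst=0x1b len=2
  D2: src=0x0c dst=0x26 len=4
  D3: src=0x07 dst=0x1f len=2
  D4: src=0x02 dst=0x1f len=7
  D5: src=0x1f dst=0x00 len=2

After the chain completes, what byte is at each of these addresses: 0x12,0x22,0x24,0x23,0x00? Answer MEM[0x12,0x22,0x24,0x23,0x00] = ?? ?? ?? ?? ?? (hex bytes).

#0 dst[0x11+5] := {0xe7,0xd4,0xe2,0x2d,0xb9}
#1 dst[0x1b+2] := {0xd4,0x1b}
#2 dst[0x26+4] := {0xd4,0x1b,0x94,0x20}
#3 dst[0x1f+2] := {0x77,0xdb}
#4 dst[0x1f+7] := {0x47,0x8d,0xde,0x0d,0x33,0x77,0xdb}
#5 dst[0x00+2] := {0x47,0x8d}
query mem[0x12]=0xd4, mem[0x22]=0x0d, mem[0x24]=0x77, mem[0x23]=0x33, mem[0x00]=0x47

MEM[0x12,0x22,0x24,0x23,0x00] = d4 0d 77 33 47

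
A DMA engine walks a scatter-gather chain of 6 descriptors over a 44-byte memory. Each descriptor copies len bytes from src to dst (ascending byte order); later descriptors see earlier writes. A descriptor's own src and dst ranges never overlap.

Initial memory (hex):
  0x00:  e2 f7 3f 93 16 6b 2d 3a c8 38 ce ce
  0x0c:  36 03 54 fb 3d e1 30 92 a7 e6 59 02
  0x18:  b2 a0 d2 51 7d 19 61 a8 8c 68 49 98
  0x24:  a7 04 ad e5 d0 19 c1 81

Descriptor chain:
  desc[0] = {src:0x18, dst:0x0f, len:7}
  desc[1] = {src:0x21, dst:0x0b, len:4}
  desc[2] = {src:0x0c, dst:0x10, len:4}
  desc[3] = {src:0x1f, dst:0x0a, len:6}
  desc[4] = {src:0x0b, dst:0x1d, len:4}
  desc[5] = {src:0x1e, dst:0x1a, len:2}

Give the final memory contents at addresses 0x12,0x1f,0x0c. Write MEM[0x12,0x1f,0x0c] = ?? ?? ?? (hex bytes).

MEM[0x12,0x1f,0x0c] = a7 49 68

[0] 0x18->0x0f len=7 : b2 a0 d2 51 7d 19 61
[1] 0x21->0x0b len=4 : 68 49 98 a7
[2] 0x0c->0x10 len=4 : 49 98 a7 b2
[3] 0x1f->0x0a len=6 : a8 8c 68 49 98 a7
[4] 0x0b->0x1d len=4 : 8c 68 49 98
[5] 0x1e->0x1a len=2 : 68 49
query mem[0x12]=0xa7, mem[0x1f]=0x49, mem[0x0c]=0x68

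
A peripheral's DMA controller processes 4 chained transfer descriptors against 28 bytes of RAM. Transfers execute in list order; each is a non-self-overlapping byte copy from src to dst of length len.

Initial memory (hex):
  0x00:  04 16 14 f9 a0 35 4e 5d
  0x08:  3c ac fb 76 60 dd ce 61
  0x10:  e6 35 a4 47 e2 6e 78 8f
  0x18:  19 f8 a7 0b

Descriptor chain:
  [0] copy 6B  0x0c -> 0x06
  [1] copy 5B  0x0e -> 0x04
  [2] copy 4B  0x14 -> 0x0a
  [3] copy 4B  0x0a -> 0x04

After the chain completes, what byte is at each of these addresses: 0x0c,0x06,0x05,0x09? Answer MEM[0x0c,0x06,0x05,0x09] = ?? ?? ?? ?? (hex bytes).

  after D0: wrote 6B at 0x06 = 60ddce61e635
  after D1: wrote 5B at 0x04 = ce61e635a4
  after D2: wrote 4B at 0x0a = e26e788f
  after D3: wrote 4B at 0x04 = e26e788f
query mem[0x0c]=0x78, mem[0x06]=0x78, mem[0x05]=0x6e, mem[0x09]=0x61

MEM[0x0c,0x06,0x05,0x09] = 78 78 6e 61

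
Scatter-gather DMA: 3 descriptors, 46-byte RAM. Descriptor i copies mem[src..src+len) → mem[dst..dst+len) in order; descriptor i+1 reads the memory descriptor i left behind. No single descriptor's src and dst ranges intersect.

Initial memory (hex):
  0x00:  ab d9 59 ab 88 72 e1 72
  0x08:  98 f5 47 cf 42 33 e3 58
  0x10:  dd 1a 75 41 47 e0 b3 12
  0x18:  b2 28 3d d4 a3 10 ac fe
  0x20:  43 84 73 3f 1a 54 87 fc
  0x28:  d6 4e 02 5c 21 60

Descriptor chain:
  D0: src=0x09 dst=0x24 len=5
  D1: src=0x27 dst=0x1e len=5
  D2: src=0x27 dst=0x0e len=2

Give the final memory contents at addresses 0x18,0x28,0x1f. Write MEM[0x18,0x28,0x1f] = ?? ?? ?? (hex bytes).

MEM[0x18,0x28,0x1f] = b2 33 33

D0: mem[0x24..0x28] <- [f5 47 cf 42 33]
D1: mem[0x1e..0x22] <- [42 33 4e 02 5c]
D2: mem[0x0e..0x0f] <- [42 33]
query mem[0x18]=0xb2, mem[0x28]=0x33, mem[0x1f]=0x33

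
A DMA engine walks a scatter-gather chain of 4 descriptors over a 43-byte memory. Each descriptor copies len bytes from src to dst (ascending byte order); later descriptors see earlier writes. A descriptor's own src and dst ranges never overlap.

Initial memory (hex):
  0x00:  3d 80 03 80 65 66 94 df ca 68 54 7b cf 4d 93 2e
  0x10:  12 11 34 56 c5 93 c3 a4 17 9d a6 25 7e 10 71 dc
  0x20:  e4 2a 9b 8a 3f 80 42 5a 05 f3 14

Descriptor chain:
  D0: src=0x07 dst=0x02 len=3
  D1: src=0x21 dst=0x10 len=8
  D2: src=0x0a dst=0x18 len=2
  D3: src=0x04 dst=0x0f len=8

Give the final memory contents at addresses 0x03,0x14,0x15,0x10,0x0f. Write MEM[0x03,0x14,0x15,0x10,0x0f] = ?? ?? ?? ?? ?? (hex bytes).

[0] 0x07->0x02 len=3 : df ca 68
[1] 0x21->0x10 len=8 : 2a 9b 8a 3f 80 42 5a 05
[2] 0x0a->0x18 len=2 : 54 7b
[3] 0x04->0x0f len=8 : 68 66 94 df ca 68 54 7b
query mem[0x03]=0xca, mem[0x14]=0x68, mem[0x15]=0x54, mem[0x10]=0x66, mem[0x0f]=0x68

MEM[0x03,0x14,0x15,0x10,0x0f] = ca 68 54 66 68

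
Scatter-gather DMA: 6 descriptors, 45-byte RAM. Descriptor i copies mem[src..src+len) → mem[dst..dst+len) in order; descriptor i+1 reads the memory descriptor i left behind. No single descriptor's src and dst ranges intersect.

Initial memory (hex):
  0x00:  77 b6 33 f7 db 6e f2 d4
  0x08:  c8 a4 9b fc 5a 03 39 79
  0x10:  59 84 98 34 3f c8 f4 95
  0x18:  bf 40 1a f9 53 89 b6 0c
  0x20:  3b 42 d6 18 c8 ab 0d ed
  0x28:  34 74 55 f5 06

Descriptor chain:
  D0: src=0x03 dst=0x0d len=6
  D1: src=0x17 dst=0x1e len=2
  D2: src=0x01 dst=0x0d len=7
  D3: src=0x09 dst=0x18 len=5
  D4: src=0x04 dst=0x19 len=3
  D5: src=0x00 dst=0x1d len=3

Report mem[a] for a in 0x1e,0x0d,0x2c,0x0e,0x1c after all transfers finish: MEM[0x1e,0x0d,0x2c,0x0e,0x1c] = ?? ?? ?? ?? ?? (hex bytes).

[0] 0x03->0x0d len=6 : f7 db 6e f2 d4 c8
[1] 0x17->0x1e len=2 : 95 bf
[2] 0x01->0x0d len=7 : b6 33 f7 db 6e f2 d4
[3] 0x09->0x18 len=5 : a4 9b fc 5a b6
[4] 0x04->0x19 len=3 : db 6e f2
[5] 0x00->0x1d len=3 : 77 b6 33
query mem[0x1e]=0xb6, mem[0x0d]=0xb6, mem[0x2c]=0x06, mem[0x0e]=0x33, mem[0x1c]=0xb6

MEM[0x1e,0x0d,0x2c,0x0e,0x1c] = b6 b6 06 33 b6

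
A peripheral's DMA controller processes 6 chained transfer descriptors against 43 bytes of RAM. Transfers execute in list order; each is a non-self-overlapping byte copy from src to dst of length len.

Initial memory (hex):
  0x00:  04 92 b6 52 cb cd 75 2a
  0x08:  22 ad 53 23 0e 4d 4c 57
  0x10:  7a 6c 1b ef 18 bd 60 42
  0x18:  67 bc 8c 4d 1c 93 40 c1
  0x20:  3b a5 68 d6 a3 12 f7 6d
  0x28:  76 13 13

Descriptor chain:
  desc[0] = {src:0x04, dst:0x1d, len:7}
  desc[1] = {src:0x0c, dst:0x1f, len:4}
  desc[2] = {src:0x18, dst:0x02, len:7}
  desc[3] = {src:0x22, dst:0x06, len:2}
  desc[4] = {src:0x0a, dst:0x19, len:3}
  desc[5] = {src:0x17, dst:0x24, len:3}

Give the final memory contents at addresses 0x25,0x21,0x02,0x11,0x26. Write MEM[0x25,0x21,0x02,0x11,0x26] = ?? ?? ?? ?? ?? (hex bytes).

MEM[0x25,0x21,0x02,0x11,0x26] = 67 4c 67 6c 53

[0] 0x04->0x1d len=7 : cb cd 75 2a 22 ad 53
[1] 0x0c->0x1f len=4 : 0e 4d 4c 57
[2] 0x18->0x02 len=7 : 67 bc 8c 4d 1c cb cd
[3] 0x22->0x06 len=2 : 57 53
[4] 0x0a->0x19 len=3 : 53 23 0e
[5] 0x17->0x24 len=3 : 42 67 53
query mem[0x25]=0x67, mem[0x21]=0x4c, mem[0x02]=0x67, mem[0x11]=0x6c, mem[0x26]=0x53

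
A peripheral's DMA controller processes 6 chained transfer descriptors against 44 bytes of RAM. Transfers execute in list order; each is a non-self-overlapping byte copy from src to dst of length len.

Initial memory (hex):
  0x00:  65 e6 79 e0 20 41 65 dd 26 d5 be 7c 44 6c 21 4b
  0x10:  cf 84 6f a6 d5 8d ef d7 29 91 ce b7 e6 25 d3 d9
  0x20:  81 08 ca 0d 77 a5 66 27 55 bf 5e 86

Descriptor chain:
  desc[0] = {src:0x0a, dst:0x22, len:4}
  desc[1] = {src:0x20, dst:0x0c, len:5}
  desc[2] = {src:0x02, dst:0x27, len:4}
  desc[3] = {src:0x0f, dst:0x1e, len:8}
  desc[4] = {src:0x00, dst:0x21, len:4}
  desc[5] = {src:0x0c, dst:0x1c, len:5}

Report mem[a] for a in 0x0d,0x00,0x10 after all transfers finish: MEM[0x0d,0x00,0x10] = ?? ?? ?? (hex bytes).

[0] 0x0a->0x22 len=4 : be 7c 44 6c
[1] 0x20->0x0c len=5 : 81 08 be 7c 44
[2] 0x02->0x27 len=4 : 79 e0 20 41
[3] 0x0f->0x1e len=8 : 7c 44 84 6f a6 d5 8d ef
[4] 0x00->0x21 len=4 : 65 e6 79 e0
[5] 0x0c->0x1c len=5 : 81 08 be 7c 44
query mem[0x0d]=0x08, mem[0x00]=0x65, mem[0x10]=0x44

MEM[0x0d,0x00,0x10] = 08 65 44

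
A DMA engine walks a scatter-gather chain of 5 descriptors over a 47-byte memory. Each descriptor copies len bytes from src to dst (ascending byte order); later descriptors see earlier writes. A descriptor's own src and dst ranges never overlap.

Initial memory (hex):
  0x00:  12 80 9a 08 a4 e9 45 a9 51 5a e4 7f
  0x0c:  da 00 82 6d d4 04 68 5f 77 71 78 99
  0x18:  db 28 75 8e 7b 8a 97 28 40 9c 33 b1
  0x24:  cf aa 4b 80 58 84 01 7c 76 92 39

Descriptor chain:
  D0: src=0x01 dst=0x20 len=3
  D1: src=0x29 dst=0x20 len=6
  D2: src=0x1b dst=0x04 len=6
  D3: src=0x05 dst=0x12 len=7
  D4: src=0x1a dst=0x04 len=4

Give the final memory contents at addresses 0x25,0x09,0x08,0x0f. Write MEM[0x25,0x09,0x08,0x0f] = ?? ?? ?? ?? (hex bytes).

[0] 0x01->0x20 len=3 : 80 9a 08
[1] 0x29->0x20 len=6 : 84 01 7c 76 92 39
[2] 0x1b->0x04 len=6 : 8e 7b 8a 97 28 84
[3] 0x05->0x12 len=7 : 7b 8a 97 28 84 e4 7f
[4] 0x1a->0x04 len=4 : 75 8e 7b 8a
query mem[0x25]=0x39, mem[0x09]=0x84, mem[0x08]=0x28, mem[0x0f]=0x6d

MEM[0x25,0x09,0x08,0x0f] = 39 84 28 6d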